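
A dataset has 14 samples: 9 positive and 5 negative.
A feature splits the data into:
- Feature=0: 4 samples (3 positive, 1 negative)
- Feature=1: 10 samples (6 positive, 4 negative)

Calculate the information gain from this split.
0.0150 bits

Information Gain = H(Y) - H(Y|Feature)

Before split:
P(positive) = 9/14 = 0.6429
H(Y) = 0.9403 bits

After split:
Feature=0: H = 0.8113 bits (weight = 4/14)
Feature=1: H = 0.9710 bits (weight = 10/14)
H(Y|Feature) = (4/14)×0.8113 + (10/14)×0.9710 = 0.9253 bits

Information Gain = 0.9403 - 0.9253 = 0.0150 bits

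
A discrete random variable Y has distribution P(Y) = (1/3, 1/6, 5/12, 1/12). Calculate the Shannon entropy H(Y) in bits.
1.7842 bits

Shannon entropy is H(X) = -Σ p(x) log p(x).

For P = (1/3, 1/6, 5/12, 1/12):
H = -1/3 × log_2(1/3) -1/6 × log_2(1/6) -5/12 × log_2(5/12) -1/12 × log_2(1/12)
H = 1.7842 bits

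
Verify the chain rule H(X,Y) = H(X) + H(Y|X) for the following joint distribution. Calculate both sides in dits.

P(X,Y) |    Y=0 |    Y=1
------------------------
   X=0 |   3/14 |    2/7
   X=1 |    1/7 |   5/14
H(X,Y) = 0.5792, H(X) = 0.3010, H(Y|X) = 0.2782 (all in dits)

Chain rule: H(X,Y) = H(X) + H(Y|X)

Left side — joint entropy directly:
H(X,Y) = -Σ p(x,y) log p(x,y) = 0.5792 dits

Right side — compute H(Y|X) from the conditional distributions:
P(X) = (1/2, 1/2), so H(X) = 0.3010 dits
H(Y|X) = Σ_x P(X=x) · H(Y|X=x):
  P(Y|X=0) = (3/7, 4/7), H(Y|X=0) = 0.2966, weight P(X=0) = 1/2
  P(Y|X=1) = (2/7, 5/7), H(Y|X=1) = 0.2598, weight P(X=1) = 1/2
H(Y|X) = 0.2782 dits

H(X) + H(Y|X) = 0.3010 + 0.2782 = 0.5792 dits

Both sides equal 0.5792 dits. ✓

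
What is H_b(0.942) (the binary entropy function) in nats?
0.2214 nats

The binary entropy function is:
H(p) = -p log(p) - (1-p) log(1-p)

H(0.942) = -0.942 × log_e(0.942) - 0.058 × log_e(0.058)
H(0.942) = 0.2214 nats

Note: Binary entropy is maximized at p=0.5 (H=1 bit) and minimized at p=0 or p=1 (H=0).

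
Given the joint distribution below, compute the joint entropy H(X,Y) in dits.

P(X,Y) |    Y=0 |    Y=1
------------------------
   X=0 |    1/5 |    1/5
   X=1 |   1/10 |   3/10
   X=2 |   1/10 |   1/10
0.7365 dits

Joint entropy is H(X,Y) = -Σ_{x,y} p(x,y) log p(x,y).

Summing over all non-zero entries:
H(X,Y) = -[1/5·log_10(1/5) + 1/5·log_10(1/5) + 1/10·log_10(1/10) + 3/10·log_10(3/10) + 1/10·log_10(1/10) + 1/10·log_10(1/10)]
H(X,Y) = 0.7365 dits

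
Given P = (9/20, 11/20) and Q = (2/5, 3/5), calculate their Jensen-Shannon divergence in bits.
0.0018 bits

Jensen-Shannon divergence is:
JSD(P||Q) = 0.5 × D_KL(P||M) + 0.5 × D_KL(Q||M)
where M = 0.5 × (P + Q) is the mixture distribution.

M = 0.5 × (9/20, 11/20) + 0.5 × (2/5, 3/5) = (17/40, 23/40)

D_KL(P||M) = 0.0018 bits
D_KL(Q||M) = 0.0019 bits

JSD(P||Q) = 0.5 × 0.0018 + 0.5 × 0.0019 = 0.0018 bits

Unlike KL divergence, JSD is symmetric and bounded: 0 ≤ JSD ≤ log(2).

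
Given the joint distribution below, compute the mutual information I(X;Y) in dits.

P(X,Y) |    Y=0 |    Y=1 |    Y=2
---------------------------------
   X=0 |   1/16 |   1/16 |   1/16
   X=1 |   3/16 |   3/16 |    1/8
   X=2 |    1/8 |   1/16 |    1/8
0.0078 dits

Mutual information: I(X;Y) = H(X) + H(Y) - H(X,Y)

Marginals:
P(X) = (3/16, 1/2, 5/16), H(X) = 0.4447 dits
P(Y) = (3/8, 5/16, 5/16), H(Y) = 0.4755 dits

Joint entropy: H(X,Y) = 0.9123 dits

I(X;Y) = 0.4447 + 0.4755 - 0.9123 = 0.0078 dits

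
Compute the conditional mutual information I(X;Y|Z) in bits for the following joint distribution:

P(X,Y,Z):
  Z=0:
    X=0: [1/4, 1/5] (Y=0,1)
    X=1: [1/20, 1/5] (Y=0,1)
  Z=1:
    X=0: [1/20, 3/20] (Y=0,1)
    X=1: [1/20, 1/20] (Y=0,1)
0.0764 bits

Conditional mutual information: I(X;Y|Z) = H(X|Z) + H(Y|Z) - H(X,Y|Z)

H(Z) = 0.8813
H(X,Z) = 1.8150 → H(X|Z) = 0.9337
H(Y,Z) = 1.8464 → H(Y|Z) = 0.9651
H(X,Y,Z) = 2.7037 → H(X,Y|Z) = 1.8224

I(X;Y|Z) = 0.9337 + 0.9651 - 1.8224 = 0.0764 bits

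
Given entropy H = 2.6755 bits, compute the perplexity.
6.3886

Perplexity is 2^H (or exp(H) for natural log).

H = 2.6755 bits
Perplexity = 2^2.6755 = 6.3886

Interpretation: The model's uncertainty is equivalent to choosing uniformly among 6.4 options.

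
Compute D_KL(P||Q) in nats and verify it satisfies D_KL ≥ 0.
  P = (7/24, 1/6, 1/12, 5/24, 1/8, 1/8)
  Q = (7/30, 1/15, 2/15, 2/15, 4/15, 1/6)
0.1409 nats

KL divergence satisfies the Gibbs inequality: D_KL(P||Q) ≥ 0 for all distributions P, Q.

D_KL(P||Q) = Σ p(x) log(p(x)/q(x))
Term by term:
  x=0: 7/24 × log_e[(7/24)/(7/30)] = 0.0651
  x=1: 1/6 × log_e[(1/6)/(1/15)] = 0.1527
  x=2: 1/12 × log_e[(1/12)/(2/15)] = -0.0392
  x=3: 5/24 × log_e[(5/24)/(2/15)] = 0.0930
  x=4: 1/8 × log_e[(1/8)/(4/15)] = -0.0947
  x=5: 1/8 × log_e[(1/8)/(1/6)] = -0.0360
D_KL(P||Q) = 0.1409 nats

D_KL(P||Q) = 0.1409 ≥ 0 ✓

This non-negativity is a fundamental property: relative entropy cannot be negative because it measures how different Q is from P.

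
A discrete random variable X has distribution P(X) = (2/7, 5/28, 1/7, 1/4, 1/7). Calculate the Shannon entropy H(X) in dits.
0.6810 dits

Shannon entropy is H(X) = -Σ p(x) log p(x).

For P = (2/7, 5/28, 1/7, 1/4, 1/7):
H = -2/7 × log_10(2/7) -5/28 × log_10(5/28) -1/7 × log_10(1/7) -1/4 × log_10(1/4) -1/7 × log_10(1/7)
H = 0.6810 dits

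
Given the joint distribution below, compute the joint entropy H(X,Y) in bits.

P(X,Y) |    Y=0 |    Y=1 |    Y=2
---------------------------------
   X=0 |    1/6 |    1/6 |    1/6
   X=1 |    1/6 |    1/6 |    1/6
2.5850 bits

Joint entropy is H(X,Y) = -Σ_{x,y} p(x,y) log p(x,y).

Summing over all non-zero entries:
H(X,Y) = -[1/6·log_2(1/6) + 1/6·log_2(1/6) + 1/6·log_2(1/6) + 1/6·log_2(1/6) + 1/6·log_2(1/6) + 1/6·log_2(1/6)]
H(X,Y) = 2.5850 bits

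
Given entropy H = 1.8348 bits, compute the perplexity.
3.5672

Perplexity is 2^H (or exp(H) for natural log).

H = 1.8348 bits
Perplexity = 2^1.8348 = 3.5672

Interpretation: The model's uncertainty is equivalent to choosing uniformly among 3.6 options.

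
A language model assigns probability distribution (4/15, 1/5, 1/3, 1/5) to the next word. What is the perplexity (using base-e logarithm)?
3.9057

Perplexity is e^H (or exp(H) for natural log).

First, H = -Σ p log p = 1.3624 nats
Perplexity = e^1.3624 = 3.9057

Interpretation: The model's uncertainty is equivalent to choosing uniformly among 3.9 options.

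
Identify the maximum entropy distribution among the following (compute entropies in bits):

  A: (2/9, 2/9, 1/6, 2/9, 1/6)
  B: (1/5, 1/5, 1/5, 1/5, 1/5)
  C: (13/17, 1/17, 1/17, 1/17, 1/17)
B

For a discrete distribution over n outcomes, entropy is maximized by the uniform distribution.

Computing entropies:
H(A) = 2.3083 bits
H(B) = 2.3219 bits
H(C) = 1.2577 bits

The uniform distribution (where all probabilities equal 1/5) achieves the maximum entropy of log_2(5) = 2.3219 bits.

Distribution B has the highest entropy.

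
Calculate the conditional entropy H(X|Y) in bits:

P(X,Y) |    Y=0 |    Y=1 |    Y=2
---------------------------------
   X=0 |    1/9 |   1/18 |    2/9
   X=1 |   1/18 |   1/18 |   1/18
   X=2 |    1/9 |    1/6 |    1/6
1.4283 bits

Using the chain rule: H(X|Y) = H(X,Y) - H(Y)

First, compute H(X,Y) = 2.9749 bits

Marginal P(Y) = (5/18, 5/18, 4/9)
H(Y) = 1.5466 bits

H(X|Y) = H(X,Y) - H(Y) = 2.9749 - 1.5466 = 1.4283 bits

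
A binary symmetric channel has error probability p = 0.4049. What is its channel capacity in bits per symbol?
0.0263 bits

For a binary symmetric channel (BSC) with error probability p:
Capacity C = 1 - H(p) bits per symbol

where H(p) = -p log₂(p) - (1-p) log₂(1-p) is the binary entropy function.

H(0.4049) = 0.9737 bits
C = 1 - 0.9737 = 0.0263 bits per symbol

This means we can reliably transmit up to 0.0263 bits of information per channel use.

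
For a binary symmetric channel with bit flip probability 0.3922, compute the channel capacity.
0.0338 bits

For a binary symmetric channel (BSC) with error probability p:
Capacity C = 1 - H(p) bits per symbol

where H(p) = -p log₂(p) - (1-p) log₂(1-p) is the binary entropy function.

H(0.3922) = 0.9662 bits
C = 1 - 0.9662 = 0.0338 bits per symbol

This means we can reliably transmit up to 0.0338 bits of information per channel use.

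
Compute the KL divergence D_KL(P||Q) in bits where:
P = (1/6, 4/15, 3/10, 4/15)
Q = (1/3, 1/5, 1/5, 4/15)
0.1195 bits

KL divergence: D_KL(P||Q) = Σ p(x) log(p(x)/q(x))

Computing term by term:
  x=0: 1/6 × log_2[(1/6)/(1/3)] = 1/6 × -1.0000 = -0.1667
  x=1: 4/15 × log_2[(4/15)/(1/5)] = 4/15 × 0.4150 = 0.1107
  x=2: 3/10 × log_2[(3/10)/(1/5)] = 3/10 × 0.5850 = 0.1755
  x=3: 4/15 × log_2[(4/15)/(4/15)] = 4/15 × 0.0000 = 0.0000

D_KL(P||Q) = 0.1195 bits

Note: KL divergence is always non-negative and equals 0 iff P = Q.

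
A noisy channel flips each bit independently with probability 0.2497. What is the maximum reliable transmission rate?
0.1892 bits

For a binary symmetric channel (BSC) with error probability p:
Capacity C = 1 - H(p) bits per symbol

where H(p) = -p log₂(p) - (1-p) log₂(1-p) is the binary entropy function.

H(0.2497) = 0.8108 bits
C = 1 - 0.8108 = 0.1892 bits per symbol

This means we can reliably transmit up to 0.1892 bits of information per channel use.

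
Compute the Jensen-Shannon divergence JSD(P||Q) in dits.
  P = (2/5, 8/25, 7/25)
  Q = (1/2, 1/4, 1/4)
0.0023 dits

Jensen-Shannon divergence is:
JSD(P||Q) = 0.5 × D_KL(P||M) + 0.5 × D_KL(Q||M)
where M = 0.5 × (P + Q) is the mixture distribution.

M = 0.5 × (2/5, 8/25, 7/25) + 0.5 × (1/2, 1/4, 1/4) = (9/20, 0.285, 0.265)

D_KL(P||M) = 0.0023 dits
D_KL(Q||M) = 0.0023 dits

JSD(P||Q) = 0.5 × 0.0023 + 0.5 × 0.0023 = 0.0023 dits

Unlike KL divergence, JSD is symmetric and bounded: 0 ≤ JSD ≤ log(2).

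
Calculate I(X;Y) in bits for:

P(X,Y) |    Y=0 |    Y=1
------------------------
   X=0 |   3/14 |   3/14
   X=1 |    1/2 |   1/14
0.1239 bits

Mutual information: I(X;Y) = H(X) + H(Y) - H(X,Y)

Marginals:
P(X) = (3/7, 4/7), H(X) = 0.9852 bits
P(Y) = (5/7, 2/7), H(Y) = 0.8631 bits

Joint entropy: H(X,Y) = 1.7244 bits

I(X;Y) = 0.9852 + 0.8631 - 1.7244 = 0.1239 bits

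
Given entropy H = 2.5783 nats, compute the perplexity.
13.1747

Perplexity is e^H (or exp(H) for natural log).

H = 2.5783 nats
Perplexity = e^2.5783 = 13.1747

Interpretation: The model's uncertainty is equivalent to choosing uniformly among 13.2 options.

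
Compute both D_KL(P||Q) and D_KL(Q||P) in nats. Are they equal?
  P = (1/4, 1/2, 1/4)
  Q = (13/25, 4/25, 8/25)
D_KL(P||Q) = 0.3249, D_KL(Q||P) = 0.2775

KL divergence is not symmetric: D_KL(P||Q) ≠ D_KL(Q||P) in general.

D_KL(P||Q) = 0.3249 nats
D_KL(Q||P) = 0.2775 nats

No, they are not equal!

This asymmetry is why KL divergence is not a true distance metric.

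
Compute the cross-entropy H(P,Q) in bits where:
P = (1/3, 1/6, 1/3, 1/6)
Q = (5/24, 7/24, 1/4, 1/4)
2.0506 bits

Cross-entropy: H(P,Q) = -Σ p(x) log q(x)

Alternatively: H(P,Q) = H(P) + D_KL(P||Q)
H(P) = 1.9183 bits
D_KL(P||Q) = 0.1323 bits

H(P,Q) = 1.9183 + 0.1323 = 2.0506 bits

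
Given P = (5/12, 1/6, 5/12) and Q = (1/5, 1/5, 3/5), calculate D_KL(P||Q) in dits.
0.0536 dits

KL divergence: D_KL(P||Q) = Σ p(x) log(p(x)/q(x))

Computing term by term:
  x=0: 5/12 × log_10[(5/12)/(1/5)] = 5/12 × 0.3188 = 0.1328
  x=1: 1/6 × log_10[(1/6)/(1/5)] = 1/6 × -0.0792 = -0.0132
  x=2: 5/12 × log_10[(5/12)/(3/5)] = 5/12 × -0.1584 = -0.0660

D_KL(P||Q) = 0.0536 dits

Note: KL divergence is always non-negative and equals 0 iff P = Q.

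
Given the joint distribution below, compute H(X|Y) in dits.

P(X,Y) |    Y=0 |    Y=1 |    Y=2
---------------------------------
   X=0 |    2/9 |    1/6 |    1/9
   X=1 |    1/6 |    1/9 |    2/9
0.2887 dits

Using the chain rule: H(X|Y) = H(X,Y) - H(Y)

First, compute H(X,Y) = 0.7618 dits

Marginal P(Y) = (7/18, 5/18, 1/3)
H(Y) = 0.4731 dits

H(X|Y) = H(X,Y) - H(Y) = 0.7618 - 0.4731 = 0.2887 dits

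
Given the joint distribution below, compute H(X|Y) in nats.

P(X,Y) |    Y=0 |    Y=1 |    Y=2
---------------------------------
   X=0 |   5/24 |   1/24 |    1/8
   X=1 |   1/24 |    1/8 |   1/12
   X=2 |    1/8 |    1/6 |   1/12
0.9908 nats

Using the chain rule: H(X|Y) = H(X,Y) - H(Y)

First, compute H(X,Y) = 2.0842 nats

Marginal P(Y) = (3/8, 1/3, 7/24)
H(Y) = 1.0934 nats

H(X|Y) = H(X,Y) - H(Y) = 2.0842 - 1.0934 = 0.9908 nats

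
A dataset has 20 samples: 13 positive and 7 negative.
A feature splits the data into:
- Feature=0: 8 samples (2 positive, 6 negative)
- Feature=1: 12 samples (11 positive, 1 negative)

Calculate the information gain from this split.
0.3613 bits

Information Gain = H(Y) - H(Y|Feature)

Before split:
P(positive) = 13/20 = 0.6500
H(Y) = 0.9341 bits

After split:
Feature=0: H = 0.8113 bits (weight = 8/20)
Feature=1: H = 0.4138 bits (weight = 12/20)
H(Y|Feature) = (8/20)×0.8113 + (12/20)×0.4138 = 0.5728 bits

Information Gain = 0.9341 - 0.5728 = 0.3613 bits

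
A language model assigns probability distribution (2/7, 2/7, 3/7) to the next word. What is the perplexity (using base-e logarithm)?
2.9417

Perplexity is e^H (or exp(H) for natural log).

First, H = -Σ p log p = 1.0790 nats
Perplexity = e^1.0790 = 2.9417

Interpretation: The model's uncertainty is equivalent to choosing uniformly among 2.9 options.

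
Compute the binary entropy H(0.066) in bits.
0.3508 bits

The binary entropy function is:
H(p) = -p log(p) - (1-p) log(1-p)

H(0.066) = -0.066 × log_2(0.066) - 0.934 × log_2(0.934)
H(0.066) = 0.3508 bits

Note: Binary entropy is maximized at p=0.5 (H=1 bit) and minimized at p=0 or p=1 (H=0).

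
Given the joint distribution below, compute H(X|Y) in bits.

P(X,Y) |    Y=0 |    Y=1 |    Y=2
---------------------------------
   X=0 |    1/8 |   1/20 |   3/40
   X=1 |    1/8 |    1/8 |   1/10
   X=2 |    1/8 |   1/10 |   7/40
1.5279 bits

Using the chain rule: H(X|Y) = H(X,Y) - H(Y)

First, compute H(X,Y) = 3.1008 bits

Marginal P(Y) = (3/8, 11/40, 7/20)
H(Y) = 1.5729 bits

H(X|Y) = H(X,Y) - H(Y) = 3.1008 - 1.5729 = 1.5279 bits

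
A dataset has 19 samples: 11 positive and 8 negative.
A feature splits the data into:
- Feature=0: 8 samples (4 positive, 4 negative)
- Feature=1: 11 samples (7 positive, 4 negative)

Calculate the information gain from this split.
0.0134 bits

Information Gain = H(Y) - H(Y|Feature)

Before split:
P(positive) = 11/19 = 0.5789
H(Y) = 0.9819 bits

After split:
Feature=0: H = 1.0000 bits (weight = 8/19)
Feature=1: H = 0.9457 bits (weight = 11/19)
H(Y|Feature) = (8/19)×1.0000 + (11/19)×0.9457 = 0.9685 bits

Information Gain = 0.9819 - 0.9685 = 0.0134 bits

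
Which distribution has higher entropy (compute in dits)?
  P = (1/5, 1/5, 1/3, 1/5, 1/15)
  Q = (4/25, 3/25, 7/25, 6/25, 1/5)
Q

Computing entropies in dits:
H(P) = 0.6568
H(Q) = 0.6812

Distribution Q has higher entropy.

Intuition: The distribution closer to uniform (more spread out) has higher entropy.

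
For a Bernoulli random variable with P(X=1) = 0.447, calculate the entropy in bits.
0.9919 bits

The binary entropy function is:
H(p) = -p log(p) - (1-p) log(1-p)

H(0.447) = -0.447 × log_2(0.447) - 0.553 × log_2(0.553)
H(0.447) = 0.9919 bits

Note: Binary entropy is maximized at p=0.5 (H=1 bit) and minimized at p=0 or p=1 (H=0).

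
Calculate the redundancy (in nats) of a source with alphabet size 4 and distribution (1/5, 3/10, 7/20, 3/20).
0.0512 nats

Redundancy measures how far a source is from maximum entropy:
R = H_max - H(X)

Maximum entropy for 4 symbols: H_max = log_e(4) = 1.3863 nats
Actual entropy: H(X) = 1.3351 nats
Redundancy: R = 1.3863 - 1.3351 = 0.0512 nats

This redundancy represents potential for compression: the source could be compressed by 0.0512 nats per symbol.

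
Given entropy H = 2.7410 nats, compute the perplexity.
15.5025

Perplexity is e^H (or exp(H) for natural log).

H = 2.7410 nats
Perplexity = e^2.7410 = 15.5025

Interpretation: The model's uncertainty is equivalent to choosing uniformly among 15.5 options.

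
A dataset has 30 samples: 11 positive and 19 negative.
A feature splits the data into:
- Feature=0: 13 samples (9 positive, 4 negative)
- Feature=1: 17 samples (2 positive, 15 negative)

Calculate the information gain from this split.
0.2661 bits

Information Gain = H(Y) - H(Y|Feature)

Before split:
P(positive) = 11/30 = 0.3667
H(Y) = 0.9481 bits

After split:
Feature=0: H = 0.8905 bits (weight = 13/30)
Feature=1: H = 0.5226 bits (weight = 17/30)
H(Y|Feature) = (13/30)×0.8905 + (17/30)×0.5226 = 0.6820 bits

Information Gain = 0.9481 - 0.6820 = 0.2661 bits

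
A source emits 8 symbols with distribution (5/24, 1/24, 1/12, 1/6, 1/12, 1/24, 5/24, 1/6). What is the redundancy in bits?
0.2158 bits

Redundancy measures how far a source is from maximum entropy:
R = H_max - H(X)

Maximum entropy for 8 symbols: H_max = log_2(8) = 3.0000 bits
Actual entropy: H(X) = 2.7842 bits
Redundancy: R = 3.0000 - 2.7842 = 0.2158 bits

This redundancy represents potential for compression: the source could be compressed by 0.2158 bits per symbol.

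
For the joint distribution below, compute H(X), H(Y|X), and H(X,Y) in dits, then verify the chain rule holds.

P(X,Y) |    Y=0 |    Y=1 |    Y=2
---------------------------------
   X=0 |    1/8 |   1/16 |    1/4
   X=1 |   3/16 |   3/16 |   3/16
H(X,Y) = 0.7476, H(X) = 0.2976, H(Y|X) = 0.4500 (all in dits)

Chain rule: H(X,Y) = H(X) + H(Y|X)

Left side — joint entropy directly:
H(X,Y) = -Σ p(x,y) log p(x,y) = 0.7476 dits

Right side — compute H(Y|X) from the conditional distributions:
P(X) = (7/16, 9/16), so H(X) = 0.2976 dits
H(Y|X) = Σ_x P(X=x) · H(Y|X=x):
  P(Y|X=0) = (2/7, 1/7, 4/7), H(Y|X=0) = 0.4151, weight P(X=0) = 7/16
  P(Y|X=1) = (1/3, 1/3, 1/3), H(Y|X=1) = 0.4771, weight P(X=1) = 9/16
H(Y|X) = 0.4500 dits

H(X) + H(Y|X) = 0.2976 + 0.4500 = 0.7476 dits

Both sides equal 0.7476 dits. ✓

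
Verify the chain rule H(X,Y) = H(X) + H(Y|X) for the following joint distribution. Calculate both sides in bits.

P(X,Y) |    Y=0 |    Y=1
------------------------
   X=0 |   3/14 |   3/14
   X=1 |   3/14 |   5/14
H(X,Y) = 1.9592, H(X) = 0.9852, H(Y|X) = 0.9740 (all in bits)

Chain rule: H(X,Y) = H(X) + H(Y|X)

Left side — joint entropy directly:
H(X,Y) = -Σ p(x,y) log p(x,y) = 1.9592 bits

Right side — compute H(Y|X) from the conditional distributions:
P(X) = (3/7, 4/7), so H(X) = 0.9852 bits
H(Y|X) = Σ_x P(X=x) · H(Y|X=x):
  P(Y|X=0) = (1/2, 1/2), H(Y|X=0) = 1.0000, weight P(X=0) = 3/7
  P(Y|X=1) = (3/8, 5/8), H(Y|X=1) = 0.9544, weight P(X=1) = 4/7
H(Y|X) = 0.9740 bits

H(X) + H(Y|X) = 0.9852 + 0.9740 = 1.9592 bits

Both sides equal 1.9592 bits. ✓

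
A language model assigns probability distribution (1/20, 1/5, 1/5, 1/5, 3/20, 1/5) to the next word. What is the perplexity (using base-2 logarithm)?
5.5952

Perplexity is 2^H (or exp(H) for natural log).

First, H = -Σ p log p = 2.4842 bits
Perplexity = 2^2.4842 = 5.5952

Interpretation: The model's uncertainty is equivalent to choosing uniformly among 5.6 options.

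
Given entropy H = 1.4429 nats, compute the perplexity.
4.2330

Perplexity is e^H (or exp(H) for natural log).

H = 1.4429 nats
Perplexity = e^1.4429 = 4.2330

Interpretation: The model's uncertainty is equivalent to choosing uniformly among 4.2 options.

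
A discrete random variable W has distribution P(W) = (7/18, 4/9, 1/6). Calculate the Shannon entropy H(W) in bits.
1.4807 bits

Shannon entropy is H(X) = -Σ p(x) log p(x).

For P = (7/18, 4/9, 1/6):
H = -7/18 × log_2(7/18) -4/9 × log_2(4/9) -1/6 × log_2(1/6)
H = 1.4807 bits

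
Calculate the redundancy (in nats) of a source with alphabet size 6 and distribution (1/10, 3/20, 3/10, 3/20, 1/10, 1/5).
0.0790 nats

Redundancy measures how far a source is from maximum entropy:
R = H_max - H(X)

Maximum entropy for 6 symbols: H_max = log_e(6) = 1.7918 nats
Actual entropy: H(X) = 1.7127 nats
Redundancy: R = 1.7918 - 1.7127 = 0.0790 nats

This redundancy represents potential for compression: the source could be compressed by 0.0790 nats per symbol.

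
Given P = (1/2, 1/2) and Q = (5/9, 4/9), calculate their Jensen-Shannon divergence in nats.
0.0015 nats

Jensen-Shannon divergence is:
JSD(P||Q) = 0.5 × D_KL(P||M) + 0.5 × D_KL(Q||M)
where M = 0.5 × (P + Q) is the mixture distribution.

M = 0.5 × (1/2, 1/2) + 0.5 × (5/9, 4/9) = (19/36, 17/36)

D_KL(P||M) = 0.0015 nats
D_KL(Q||M) = 0.0016 nats

JSD(P||Q) = 0.5 × 0.0015 + 0.5 × 0.0016 = 0.0015 nats

Unlike KL divergence, JSD is symmetric and bounded: 0 ≤ JSD ≤ log(2).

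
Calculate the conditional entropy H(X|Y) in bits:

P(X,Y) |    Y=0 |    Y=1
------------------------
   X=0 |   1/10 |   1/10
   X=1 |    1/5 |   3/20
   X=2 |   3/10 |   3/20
1.5000 bits

Using the chain rule: H(X|Y) = H(X,Y) - H(Y)

First, compute H(X,Y) = 2.4710 bits

Marginal P(Y) = (3/5, 2/5)
H(Y) = 0.9710 bits

H(X|Y) = H(X,Y) - H(Y) = 2.4710 - 0.9710 = 1.5000 bits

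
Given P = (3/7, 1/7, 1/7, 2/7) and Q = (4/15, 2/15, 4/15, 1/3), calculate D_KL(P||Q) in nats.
0.0800 nats

KL divergence: D_KL(P||Q) = Σ p(x) log(p(x)/q(x))

Computing term by term:
  x=0: 3/7 × log_e[(3/7)/(4/15)] = 3/7 × 0.4745 = 0.2033
  x=1: 1/7 × log_e[(1/7)/(2/15)] = 1/7 × 0.0690 = 0.0099
  x=2: 1/7 × log_e[(1/7)/(4/15)] = 1/7 × -0.6242 = -0.0892
  x=3: 2/7 × log_e[(2/7)/(1/3)] = 2/7 × -0.1542 = -0.0440

D_KL(P||Q) = 0.0800 nats

Note: KL divergence is always non-negative and equals 0 iff P = Q.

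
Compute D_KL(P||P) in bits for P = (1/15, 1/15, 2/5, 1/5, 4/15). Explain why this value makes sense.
0.0000 bits

KL divergence satisfies the Gibbs inequality: D_KL(P||Q) ≥ 0 for all distributions P, Q.

D_KL(P||Q) = Σ p(x) log(p(x)/q(x))
Each term is p(x) × log_2(p(x)/p(x)) = p(x) × log_2(1) = 0, so the sum is 0.
D_KL(P||Q) = 0.0000 bits

When P = Q, the KL divergence is exactly 0, as there is no 'divergence' between identical distributions.

This non-negativity is a fundamental property: relative entropy cannot be negative because it measures how different Q is from P.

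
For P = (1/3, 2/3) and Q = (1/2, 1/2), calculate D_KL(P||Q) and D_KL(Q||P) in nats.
D_KL(P||Q) = 0.0566, D_KL(Q||P) = 0.0589

KL divergence is not symmetric: D_KL(P||Q) ≠ D_KL(Q||P) in general.

D_KL(P||Q) = 0.0566 nats
D_KL(Q||P) = 0.0589 nats

No, they are not equal!

This asymmetry is why KL divergence is not a true distance metric.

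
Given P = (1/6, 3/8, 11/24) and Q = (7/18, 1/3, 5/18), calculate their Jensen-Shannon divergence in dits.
0.0151 dits

Jensen-Shannon divergence is:
JSD(P||Q) = 0.5 × D_KL(P||M) + 0.5 × D_KL(Q||M)
where M = 0.5 × (P + Q) is the mixture distribution.

M = 0.5 × (1/6, 3/8, 11/24) + 0.5 × (7/18, 1/3, 5/18) = (5/18, 0.354167, 0.368056)

D_KL(P||M) = 0.0160 dits
D_KL(Q||M) = 0.0141 dits

JSD(P||Q) = 0.5 × 0.0160 + 0.5 × 0.0141 = 0.0151 dits

Unlike KL divergence, JSD is symmetric and bounded: 0 ≤ JSD ≤ log(2).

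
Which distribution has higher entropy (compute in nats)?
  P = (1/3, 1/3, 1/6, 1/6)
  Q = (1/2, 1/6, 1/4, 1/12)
P

Computing entropies in nats:
H(P) = 1.3297
H(Q) = 1.1988

Distribution P has higher entropy.

Intuition: The distribution closer to uniform (more spread out) has higher entropy.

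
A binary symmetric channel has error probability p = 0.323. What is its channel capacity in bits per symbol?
0.0924 bits

For a binary symmetric channel (BSC) with error probability p:
Capacity C = 1 - H(p) bits per symbol

where H(p) = -p log₂(p) - (1-p) log₂(1-p) is the binary entropy function.

H(0.323) = 0.9076 bits
C = 1 - 0.9076 = 0.0924 bits per symbol

This means we can reliably transmit up to 0.0924 bits of information per channel use.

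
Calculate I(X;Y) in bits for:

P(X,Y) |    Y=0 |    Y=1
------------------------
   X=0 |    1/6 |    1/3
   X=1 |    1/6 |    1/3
0.0000 bits

Mutual information: I(X;Y) = H(X) + H(Y) - H(X,Y)

Marginals:
P(X) = (1/2, 1/2), H(X) = 1.0000 bits
P(Y) = (1/3, 2/3), H(Y) = 0.9183 bits

Joint entropy: H(X,Y) = 1.9183 bits

I(X;Y) = 1.0000 + 0.9183 - 1.9183 = 0.0000 bits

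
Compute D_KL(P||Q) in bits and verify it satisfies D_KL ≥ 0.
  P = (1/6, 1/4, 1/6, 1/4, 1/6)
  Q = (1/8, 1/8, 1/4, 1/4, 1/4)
0.1242 bits

KL divergence satisfies the Gibbs inequality: D_KL(P||Q) ≥ 0 for all distributions P, Q.

D_KL(P||Q) = Σ p(x) log(p(x)/q(x))
Term by term:
  x=0: 1/6 × log_2[(1/6)/(1/8)] = 0.0692
  x=1: 1/4 × log_2[(1/4)/(1/8)] = 0.2500
  x=2: 1/6 × log_2[(1/6)/(1/4)] = -0.0975
  x=3: 1/4 × log_2[(1/4)/(1/4)] = 0.0000
  x=4: 1/6 × log_2[(1/6)/(1/4)] = -0.0975
D_KL(P||Q) = 0.1242 bits

D_KL(P||Q) = 0.1242 ≥ 0 ✓

This non-negativity is a fundamental property: relative entropy cannot be negative because it measures how different Q is from P.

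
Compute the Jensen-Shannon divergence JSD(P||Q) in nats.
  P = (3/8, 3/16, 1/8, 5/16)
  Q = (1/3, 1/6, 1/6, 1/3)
0.0026 nats

Jensen-Shannon divergence is:
JSD(P||Q) = 0.5 × D_KL(P||M) + 0.5 × D_KL(Q||M)
where M = 0.5 × (P + Q) is the mixture distribution.

M = 0.5 × (3/8, 3/16, 1/8, 5/16) + 0.5 × (1/3, 1/6, 1/6, 1/3) = (0.354167, 0.177083, 0.145833, 0.322917)

D_KL(P||M) = 0.0026 nats
D_KL(Q||M) = 0.0025 nats

JSD(P||Q) = 0.5 × 0.0026 + 0.5 × 0.0025 = 0.0026 nats

Unlike KL divergence, JSD is symmetric and bounded: 0 ≤ JSD ≤ log(2).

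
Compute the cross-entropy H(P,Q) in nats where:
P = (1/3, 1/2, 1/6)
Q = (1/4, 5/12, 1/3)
1.0829 nats

Cross-entropy: H(P,Q) = -Σ p(x) log q(x)

Alternatively: H(P,Q) = H(P) + D_KL(P||Q)
H(P) = 1.0114 nats
D_KL(P||Q) = 0.0715 nats

H(P,Q) = 1.0114 + 0.0715 = 1.0829 nats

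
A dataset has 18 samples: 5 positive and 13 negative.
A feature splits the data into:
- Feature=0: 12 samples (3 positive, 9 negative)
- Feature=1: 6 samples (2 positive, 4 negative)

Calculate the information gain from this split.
0.0055 bits

Information Gain = H(Y) - H(Y|Feature)

Before split:
P(positive) = 5/18 = 0.2778
H(Y) = 0.8524 bits

After split:
Feature=0: H = 0.8113 bits (weight = 12/18)
Feature=1: H = 0.9183 bits (weight = 6/18)
H(Y|Feature) = (12/18)×0.8113 + (6/18)×0.9183 = 0.8470 bits

Information Gain = 0.8524 - 0.8470 = 0.0055 bits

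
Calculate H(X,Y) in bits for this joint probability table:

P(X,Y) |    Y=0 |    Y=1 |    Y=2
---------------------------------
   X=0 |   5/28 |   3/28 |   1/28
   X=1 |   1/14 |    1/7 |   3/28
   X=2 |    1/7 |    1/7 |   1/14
3.0531 bits

Joint entropy is H(X,Y) = -Σ_{x,y} p(x,y) log p(x,y).

Summing over all non-zero entries:
H(X,Y) = -[5/28·log_2(5/28) + 3/28·log_2(3/28) + 1/28·log_2(1/28) + 1/14·log_2(1/14) + 1/7·log_2(1/7) + 3/28·log_2(3/28) + 1/7·log_2(1/7) + 1/7·log_2(1/7) + 1/14·log_2(1/14)]
H(X,Y) = 3.0531 bits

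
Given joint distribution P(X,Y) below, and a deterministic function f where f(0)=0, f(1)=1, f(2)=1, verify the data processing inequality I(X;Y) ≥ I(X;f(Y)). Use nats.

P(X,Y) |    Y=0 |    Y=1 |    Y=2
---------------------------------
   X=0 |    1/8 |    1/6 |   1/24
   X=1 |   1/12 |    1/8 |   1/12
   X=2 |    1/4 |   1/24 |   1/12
I(X;Y) = 0.0928, I(X;f(Y)) = 0.0560, inequality holds: 0.0928 ≥ 0.0560

Data Processing Inequality: For any Markov chain X → Y → Z, we have I(X;Y) ≥ I(X;Z).

Here Z = f(Y) is a deterministic function of Y, forming X → Y → Z.

Original I(X;Y) = 0.0928 nats

After applying f:
P(X,Z) where Z=f(Y):
- P(X,Z=0) = P(X,Y=0)
- P(X,Z=1) = P(X,Y=1) + P(X,Y=2)

I(X;Z) = I(X;f(Y)) = 0.0560 nats

Verification: 0.0928 ≥ 0.0560 ✓

Information cannot be created by processing; the function f can only lose information about X.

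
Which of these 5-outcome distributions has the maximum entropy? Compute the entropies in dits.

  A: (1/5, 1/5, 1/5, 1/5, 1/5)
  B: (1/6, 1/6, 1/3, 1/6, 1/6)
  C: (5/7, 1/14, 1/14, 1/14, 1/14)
A

For a discrete distribution over n outcomes, entropy is maximized by the uniform distribution.

Computing entropies:
H(A) = 0.6990 dits
H(B) = 0.6778 dits
H(C) = 0.4318 dits

The uniform distribution (where all probabilities equal 1/5) achieves the maximum entropy of log_10(5) = 0.6990 dits.

Distribution A has the highest entropy.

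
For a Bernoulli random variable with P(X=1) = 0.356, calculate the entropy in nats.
0.6511 nats

The binary entropy function is:
H(p) = -p log(p) - (1-p) log(1-p)

H(0.356) = -0.356 × log_e(0.356) - 0.644 × log_e(0.644)
H(0.356) = 0.6511 nats

Note: Binary entropy is maximized at p=0.5 (H=1 bit) and minimized at p=0 or p=1 (H=0).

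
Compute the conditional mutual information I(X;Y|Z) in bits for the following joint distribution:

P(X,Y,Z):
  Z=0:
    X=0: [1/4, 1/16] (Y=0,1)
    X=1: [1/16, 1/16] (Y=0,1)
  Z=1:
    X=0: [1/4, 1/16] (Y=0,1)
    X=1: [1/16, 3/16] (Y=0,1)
0.1561 bits

Conditional mutual information: I(X;Y|Z) = H(X|Z) + H(Y|Z) - H(X,Y|Z)

H(Z) = 0.9887
H(X,Z) = 1.9238 → H(X|Z) = 0.9351
H(Y,Z) = 1.9238 → H(Y|Z) = 0.9351
H(X,Y,Z) = 2.7028 → H(X,Y|Z) = 1.7141

I(X;Y|Z) = 0.9351 + 0.9351 - 1.7141 = 0.1561 bits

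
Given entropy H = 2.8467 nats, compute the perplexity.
17.2308

Perplexity is e^H (or exp(H) for natural log).

H = 2.8467 nats
Perplexity = e^2.8467 = 17.2308

Interpretation: The model's uncertainty is equivalent to choosing uniformly among 17.2 options.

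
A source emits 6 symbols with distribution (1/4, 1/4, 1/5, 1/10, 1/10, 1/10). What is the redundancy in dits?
0.0373 dits

Redundancy measures how far a source is from maximum entropy:
R = H_max - H(X)

Maximum entropy for 6 symbols: H_max = log_10(6) = 0.7782 dits
Actual entropy: H(X) = 0.7408 dits
Redundancy: R = 0.7782 - 0.7408 = 0.0373 dits

This redundancy represents potential for compression: the source could be compressed by 0.0373 dits per symbol.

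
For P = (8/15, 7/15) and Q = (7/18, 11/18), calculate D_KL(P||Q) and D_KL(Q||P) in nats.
D_KL(P||Q) = 0.0426, D_KL(Q||P) = 0.0420

KL divergence is not symmetric: D_KL(P||Q) ≠ D_KL(Q||P) in general.

D_KL(P||Q) = 0.0426 nats
D_KL(Q||P) = 0.0420 nats

No, they are not equal!

This asymmetry is why KL divergence is not a true distance metric.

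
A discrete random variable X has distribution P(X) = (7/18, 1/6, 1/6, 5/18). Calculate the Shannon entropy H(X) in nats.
1.3204 nats

Shannon entropy is H(X) = -Σ p(x) log p(x).

For P = (7/18, 1/6, 1/6, 5/18):
H = -7/18 × log_e(7/18) -1/6 × log_e(1/6) -1/6 × log_e(1/6) -5/18 × log_e(5/18)
H = 1.3204 nats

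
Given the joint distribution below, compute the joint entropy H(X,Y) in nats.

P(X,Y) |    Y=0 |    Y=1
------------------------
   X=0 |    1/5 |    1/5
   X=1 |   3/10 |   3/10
1.3662 nats

Joint entropy is H(X,Y) = -Σ_{x,y} p(x,y) log p(x,y).

Summing over all non-zero entries:
H(X,Y) = -[1/5·log_e(1/5) + 1/5·log_e(1/5) + 3/10·log_e(3/10) + 3/10·log_e(3/10)]
H(X,Y) = 1.3662 nats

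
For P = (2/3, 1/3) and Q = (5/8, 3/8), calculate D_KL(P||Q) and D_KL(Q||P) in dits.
D_KL(P||Q) = 0.0016, D_KL(Q||P) = 0.0017

KL divergence is not symmetric: D_KL(P||Q) ≠ D_KL(Q||P) in general.

D_KL(P||Q) = 0.0016 dits
D_KL(Q||P) = 0.0017 dits

No, they are not equal!

This asymmetry is why KL divergence is not a true distance metric.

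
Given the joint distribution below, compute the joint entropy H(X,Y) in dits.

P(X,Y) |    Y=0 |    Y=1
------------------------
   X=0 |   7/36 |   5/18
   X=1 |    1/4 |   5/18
0.5979 dits

Joint entropy is H(X,Y) = -Σ_{x,y} p(x,y) log p(x,y).

Summing over all non-zero entries:
H(X,Y) = -[7/36·log_10(7/36) + 5/18·log_10(5/18) + 1/4·log_10(1/4) + 5/18·log_10(5/18)]
H(X,Y) = 0.5979 dits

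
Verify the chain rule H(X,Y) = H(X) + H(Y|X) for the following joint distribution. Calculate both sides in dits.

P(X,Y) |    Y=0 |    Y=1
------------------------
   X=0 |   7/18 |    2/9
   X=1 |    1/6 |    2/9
H(X,Y) = 0.5795, H(X) = 0.2902, H(Y|X) = 0.2893 (all in dits)

Chain rule: H(X,Y) = H(X) + H(Y|X)

Left side — joint entropy directly:
H(X,Y) = -Σ p(x,y) log p(x,y) = 0.5795 dits

Right side — compute H(Y|X) from the conditional distributions:
P(X) = (11/18, 7/18), so H(X) = 0.2902 dits
H(Y|X) = Σ_x P(X=x) · H(Y|X=x):
  P(Y|X=0) = (7/11, 4/11), H(Y|X=0) = 0.2847, weight P(X=0) = 11/18
  P(Y|X=1) = (3/7, 4/7), H(Y|X=1) = 0.2966, weight P(X=1) = 7/18
H(Y|X) = 0.2893 dits

H(X) + H(Y|X) = 0.2902 + 0.2893 = 0.5795 dits

Both sides equal 0.5795 dits. ✓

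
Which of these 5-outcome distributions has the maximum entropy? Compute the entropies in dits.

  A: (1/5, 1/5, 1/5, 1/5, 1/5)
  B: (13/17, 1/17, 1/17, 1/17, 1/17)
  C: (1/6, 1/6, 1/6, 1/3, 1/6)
A

For a discrete distribution over n outcomes, entropy is maximized by the uniform distribution.

Computing entropies:
H(A) = 0.6990 dits
H(B) = 0.3786 dits
H(C) = 0.6778 dits

The uniform distribution (where all probabilities equal 1/5) achieves the maximum entropy of log_10(5) = 0.6990 dits.

Distribution A has the highest entropy.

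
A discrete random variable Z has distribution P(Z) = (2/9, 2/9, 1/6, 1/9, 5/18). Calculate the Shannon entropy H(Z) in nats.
1.5671 nats

Shannon entropy is H(X) = -Σ p(x) log p(x).

For P = (2/9, 2/9, 1/6, 1/9, 5/18):
H = -2/9 × log_e(2/9) -2/9 × log_e(2/9) -1/6 × log_e(1/6) -1/9 × log_e(1/9) -5/18 × log_e(5/18)
H = 1.5671 nats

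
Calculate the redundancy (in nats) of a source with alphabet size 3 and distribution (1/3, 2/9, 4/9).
0.0378 nats

Redundancy measures how far a source is from maximum entropy:
R = H_max - H(X)

Maximum entropy for 3 symbols: H_max = log_e(3) = 1.0986 nats
Actual entropy: H(X) = 1.0609 nats
Redundancy: R = 1.0986 - 1.0609 = 0.0378 nats

This redundancy represents potential for compression: the source could be compressed by 0.0378 nats per symbol.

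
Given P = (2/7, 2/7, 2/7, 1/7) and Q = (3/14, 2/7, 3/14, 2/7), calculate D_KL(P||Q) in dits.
0.0284 dits

KL divergence: D_KL(P||Q) = Σ p(x) log(p(x)/q(x))

Computing term by term:
  x=0: 2/7 × log_10[(2/7)/(3/14)] = 2/7 × 0.1249 = 0.0357
  x=1: 2/7 × log_10[(2/7)/(2/7)] = 2/7 × 0.0000 = 0.0000
  x=2: 2/7 × log_10[(2/7)/(3/14)] = 2/7 × 0.1249 = 0.0357
  x=3: 1/7 × log_10[(1/7)/(2/7)] = 1/7 × -0.3010 = -0.0430

D_KL(P||Q) = 0.0284 dits

Note: KL divergence is always non-negative and equals 0 iff P = Q.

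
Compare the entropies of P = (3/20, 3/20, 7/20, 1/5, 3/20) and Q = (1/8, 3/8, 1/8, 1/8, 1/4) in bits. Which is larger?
P

Computing entropies in bits:
H(P) = 2.2261
H(Q) = 2.1556

Distribution P has higher entropy.

Intuition: The distribution closer to uniform (more spread out) has higher entropy.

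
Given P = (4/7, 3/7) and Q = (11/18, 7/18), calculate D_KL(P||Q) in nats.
0.0033 nats

KL divergence: D_KL(P||Q) = Σ p(x) log(p(x)/q(x))

Computing term by term:
  x=0: 4/7 × log_e[(4/7)/(11/18)] = 4/7 × -0.0671 = -0.0384
  x=1: 3/7 × log_e[(3/7)/(7/18)] = 3/7 × 0.0972 = 0.0416

D_KL(P||Q) = 0.0033 nats

Note: KL divergence is always non-negative and equals 0 iff P = Q.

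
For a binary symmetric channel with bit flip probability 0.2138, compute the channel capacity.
0.2513 bits

For a binary symmetric channel (BSC) with error probability p:
Capacity C = 1 - H(p) bits per symbol

where H(p) = -p log₂(p) - (1-p) log₂(1-p) is the binary entropy function.

H(0.2138) = 0.7487 bits
C = 1 - 0.7487 = 0.2513 bits per symbol

This means we can reliably transmit up to 0.2513 bits of information per channel use.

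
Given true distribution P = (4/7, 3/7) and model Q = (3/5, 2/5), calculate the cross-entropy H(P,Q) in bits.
0.9877 bits

Cross-entropy: H(P,Q) = -Σ p(x) log q(x)

Alternatively: H(P,Q) = H(P) + D_KL(P||Q)
H(P) = 0.9852 bits
D_KL(P||Q) = 0.0024 bits

H(P,Q) = 0.9852 + 0.0024 = 0.9877 bits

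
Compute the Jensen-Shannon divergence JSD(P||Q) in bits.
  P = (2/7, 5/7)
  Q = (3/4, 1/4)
0.1619 bits

Jensen-Shannon divergence is:
JSD(P||Q) = 0.5 × D_KL(P||M) + 0.5 × D_KL(Q||M)
where M = 0.5 × (P + Q) is the mixture distribution.

M = 0.5 × (2/7, 5/7) + 0.5 × (3/4, 1/4) = (0.517857, 0.482143)

D_KL(P||M) = 0.1599 bits
D_KL(Q||M) = 0.1639 bits

JSD(P||Q) = 0.5 × 0.1599 + 0.5 × 0.1639 = 0.1619 bits

Unlike KL divergence, JSD is symmetric and bounded: 0 ≤ JSD ≤ log(2).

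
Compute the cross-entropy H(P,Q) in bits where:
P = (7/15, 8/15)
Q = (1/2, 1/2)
1.0000 bits

Cross-entropy: H(P,Q) = -Σ p(x) log q(x)

Alternatively: H(P,Q) = H(P) + D_KL(P||Q)
H(P) = 0.9968 bits
D_KL(P||Q) = 0.0032 bits

H(P,Q) = 0.9968 + 0.0032 = 1.0000 bits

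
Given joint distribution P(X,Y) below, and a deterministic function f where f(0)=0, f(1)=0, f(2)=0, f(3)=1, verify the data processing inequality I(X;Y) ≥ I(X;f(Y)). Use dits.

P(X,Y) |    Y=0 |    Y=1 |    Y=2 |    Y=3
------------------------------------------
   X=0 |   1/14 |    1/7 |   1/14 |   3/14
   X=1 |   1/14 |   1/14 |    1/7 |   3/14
I(X;Y) = 0.0105, I(X;f(Y)) = 0.0000, inequality holds: 0.0105 ≥ 0.0000

Data Processing Inequality: For any Markov chain X → Y → Z, we have I(X;Y) ≥ I(X;Z).

Here Z = f(Y) is a deterministic function of Y, forming X → Y → Z.

Original I(X;Y) = 0.0105 dits

After applying f:
P(X,Z) where Z=f(Y):
- P(X,Z=0) = P(X,Y=0) + P(X,Y=1) + P(X,Y=2)
- P(X,Z=1) = P(X,Y=3)

I(X;Z) = I(X;f(Y)) = 0.0000 dits

Verification: 0.0105 ≥ 0.0000 ✓

Information cannot be created by processing; the function f can only lose information about X.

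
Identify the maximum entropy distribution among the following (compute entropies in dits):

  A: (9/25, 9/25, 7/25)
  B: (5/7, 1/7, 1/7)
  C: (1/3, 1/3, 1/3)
C

For a discrete distribution over n outcomes, entropy is maximized by the uniform distribution.

Computing entropies:
H(A) = 0.4743 dits
H(B) = 0.3458 dits
H(C) = 0.4771 dits

The uniform distribution (where all probabilities equal 1/3) achieves the maximum entropy of log_10(3) = 0.4771 dits.

Distribution C has the highest entropy.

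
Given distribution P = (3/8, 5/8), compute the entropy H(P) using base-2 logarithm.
0.9544 bits

Shannon entropy is H(X) = -Σ p(x) log p(x).

For P = (3/8, 5/8):
H = -3/8 × log_2(3/8) -5/8 × log_2(5/8)
H = 0.9544 bits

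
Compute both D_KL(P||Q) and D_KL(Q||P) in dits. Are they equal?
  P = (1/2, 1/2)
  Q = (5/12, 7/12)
D_KL(P||Q) = 0.0061, D_KL(Q||P) = 0.0061

KL divergence is not symmetric: D_KL(P||Q) ≠ D_KL(Q||P) in general.

D_KL(P||Q) = 0.0061 dits
D_KL(Q||P) = 0.0061 dits

In this case they happen to be equal (to 4 decimal places).

This asymmetry is why KL divergence is not a true distance metric.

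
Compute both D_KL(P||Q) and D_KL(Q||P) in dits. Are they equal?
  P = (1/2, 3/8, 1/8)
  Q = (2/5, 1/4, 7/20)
D_KL(P||Q) = 0.0586, D_KL(Q||P) = 0.0737

KL divergence is not symmetric: D_KL(P||Q) ≠ D_KL(Q||P) in general.

D_KL(P||Q) = 0.0586 dits
D_KL(Q||P) = 0.0737 dits

No, they are not equal!

This asymmetry is why KL divergence is not a true distance metric.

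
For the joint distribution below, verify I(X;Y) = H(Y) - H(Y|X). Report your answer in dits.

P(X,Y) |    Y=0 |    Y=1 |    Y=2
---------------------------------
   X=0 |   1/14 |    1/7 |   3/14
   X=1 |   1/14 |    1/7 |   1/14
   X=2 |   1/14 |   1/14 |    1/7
I(X;Y) = 0.0145 dits

Mutual information has multiple equivalent forms:
- I(X;Y) = H(X) - H(X|Y)
- I(X;Y) = H(Y) - H(Y|X)
- I(X;Y) = H(X) + H(Y) - H(X,Y)

Computing all quantities:
H(X) = 0.4686, H(Y) = 0.4608, H(X,Y) = 0.9149
H(X|Y) = 0.4541, H(Y|X) = 0.4463

Verification:
H(X) - H(X|Y) = 0.4686 - 0.4541 = 0.0145
H(Y) - H(Y|X) = 0.4608 - 0.4463 = 0.0145
H(X) + H(Y) - H(X,Y) = 0.4686 + 0.4608 - 0.9149 = 0.0145

All forms give I(X;Y) = 0.0145 dits. ✓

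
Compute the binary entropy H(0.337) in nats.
0.6390 nats

The binary entropy function is:
H(p) = -p log(p) - (1-p) log(1-p)

H(0.337) = -0.337 × log_e(0.337) - 0.663 × log_e(0.663)
H(0.337) = 0.6390 nats

Note: Binary entropy is maximized at p=0.5 (H=1 bit) and minimized at p=0 or p=1 (H=0).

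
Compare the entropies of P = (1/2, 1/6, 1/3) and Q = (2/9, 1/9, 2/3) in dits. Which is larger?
P

Computing entropies in dits:
H(P) = 0.4392
H(Q) = 0.3686

Distribution P has higher entropy.

Intuition: The distribution closer to uniform (more spread out) has higher entropy.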